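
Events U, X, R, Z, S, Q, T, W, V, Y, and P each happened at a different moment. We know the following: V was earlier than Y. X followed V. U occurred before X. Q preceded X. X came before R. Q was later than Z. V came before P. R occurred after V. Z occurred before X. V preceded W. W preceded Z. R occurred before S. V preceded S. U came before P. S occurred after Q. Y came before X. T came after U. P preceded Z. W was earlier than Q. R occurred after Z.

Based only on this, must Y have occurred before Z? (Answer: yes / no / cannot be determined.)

cannot be determined

No chain of stated constraints runs from Y to Z, and none runs from Z to Y either.
So the relative order of Y and Z is not fixed by the given facts.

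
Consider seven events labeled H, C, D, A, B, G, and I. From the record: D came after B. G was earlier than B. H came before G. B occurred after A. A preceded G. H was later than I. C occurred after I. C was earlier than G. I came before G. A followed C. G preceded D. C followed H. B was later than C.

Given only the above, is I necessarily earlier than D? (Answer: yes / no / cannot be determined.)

yes

Chain the constraints: I → G → D. Each link is directly stated, so I comes before D.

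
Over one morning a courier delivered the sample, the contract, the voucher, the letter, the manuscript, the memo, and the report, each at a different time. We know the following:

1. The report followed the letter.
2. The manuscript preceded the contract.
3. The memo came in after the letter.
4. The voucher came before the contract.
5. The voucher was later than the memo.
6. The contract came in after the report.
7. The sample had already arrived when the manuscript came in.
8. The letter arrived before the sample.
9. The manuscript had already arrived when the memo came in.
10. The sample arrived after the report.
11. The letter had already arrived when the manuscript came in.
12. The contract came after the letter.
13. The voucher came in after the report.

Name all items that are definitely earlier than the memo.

the letter, the manuscript, the report, the sample

Directly stated before the memo: the letter and the manuscript.
The report reaches the memo via the report → the sample → the manuscript → the memo.
The sample reaches the memo via the sample → the manuscript → the memo.
No chain forces the voucher (or any of the others) ahead of the memo.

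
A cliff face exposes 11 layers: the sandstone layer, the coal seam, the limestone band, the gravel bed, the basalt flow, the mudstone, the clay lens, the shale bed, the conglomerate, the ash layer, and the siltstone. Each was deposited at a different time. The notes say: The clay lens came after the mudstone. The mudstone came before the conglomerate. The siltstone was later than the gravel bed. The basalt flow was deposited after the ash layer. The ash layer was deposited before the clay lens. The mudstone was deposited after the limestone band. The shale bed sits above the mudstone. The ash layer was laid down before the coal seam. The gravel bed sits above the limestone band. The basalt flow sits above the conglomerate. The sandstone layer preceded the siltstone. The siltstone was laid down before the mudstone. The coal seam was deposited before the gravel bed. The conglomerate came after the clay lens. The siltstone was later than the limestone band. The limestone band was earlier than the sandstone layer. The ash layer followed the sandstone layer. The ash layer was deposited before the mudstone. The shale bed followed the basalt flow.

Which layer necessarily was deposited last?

the shale bed

Every other layer has a chain of constraints placing it before the shale bed, so the shale bed is last.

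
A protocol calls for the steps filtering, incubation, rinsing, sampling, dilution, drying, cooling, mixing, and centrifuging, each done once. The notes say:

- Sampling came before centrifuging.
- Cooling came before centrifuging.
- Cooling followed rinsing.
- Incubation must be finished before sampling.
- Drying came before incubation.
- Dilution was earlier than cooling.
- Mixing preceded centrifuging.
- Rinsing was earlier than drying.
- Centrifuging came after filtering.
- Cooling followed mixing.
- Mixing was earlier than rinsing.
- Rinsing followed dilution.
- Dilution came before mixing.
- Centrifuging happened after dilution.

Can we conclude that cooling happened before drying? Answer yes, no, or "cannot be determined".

No chain of stated constraints runs from cooling to drying, and none runs from drying to cooling either.
So the relative order of cooling and drying is not fixed by the given facts.

cannot be determined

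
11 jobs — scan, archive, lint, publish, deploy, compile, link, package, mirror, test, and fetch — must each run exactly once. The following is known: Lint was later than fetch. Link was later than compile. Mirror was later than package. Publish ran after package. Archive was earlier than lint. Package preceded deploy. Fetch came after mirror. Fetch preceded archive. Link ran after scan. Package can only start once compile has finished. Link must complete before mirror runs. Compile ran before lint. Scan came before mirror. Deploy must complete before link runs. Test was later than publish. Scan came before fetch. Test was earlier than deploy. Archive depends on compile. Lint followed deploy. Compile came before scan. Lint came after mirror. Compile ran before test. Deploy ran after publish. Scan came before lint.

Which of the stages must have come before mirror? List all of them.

Directly stated before mirror: link, package, and scan.
Compile reaches mirror via compile → scan → mirror.
Deploy reaches mirror via deploy → link → mirror.
Publish reaches mirror via publish → deploy → link → mirror.
Likewise test reaches mirror by chaining the stated constraints.
No chain forces fetch (or any of the others) ahead of mirror.

compile, deploy, link, package, publish, scan, test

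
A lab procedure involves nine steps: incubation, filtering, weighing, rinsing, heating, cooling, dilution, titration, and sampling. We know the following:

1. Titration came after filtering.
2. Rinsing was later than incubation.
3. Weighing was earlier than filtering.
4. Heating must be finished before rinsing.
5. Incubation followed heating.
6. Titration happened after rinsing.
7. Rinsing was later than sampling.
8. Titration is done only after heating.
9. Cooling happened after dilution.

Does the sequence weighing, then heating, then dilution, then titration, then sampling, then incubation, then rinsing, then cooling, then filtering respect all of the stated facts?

The constraints require filtering before titration, but in the proposed sequence titration appears ahead of filtering. That one violation is enough.

no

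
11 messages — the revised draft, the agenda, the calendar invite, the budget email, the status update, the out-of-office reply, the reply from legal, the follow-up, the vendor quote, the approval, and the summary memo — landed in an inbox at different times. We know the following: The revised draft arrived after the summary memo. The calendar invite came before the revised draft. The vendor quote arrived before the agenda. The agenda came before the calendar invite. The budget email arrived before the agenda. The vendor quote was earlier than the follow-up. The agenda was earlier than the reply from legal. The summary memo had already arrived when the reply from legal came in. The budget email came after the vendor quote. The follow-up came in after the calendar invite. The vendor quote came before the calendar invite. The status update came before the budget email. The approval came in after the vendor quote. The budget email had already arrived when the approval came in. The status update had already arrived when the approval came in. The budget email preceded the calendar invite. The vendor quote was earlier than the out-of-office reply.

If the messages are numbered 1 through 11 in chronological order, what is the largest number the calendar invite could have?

The calendar invite must come before the follow-up and the revised draft — 2 messages forced after it.
Everything else can be placed before the calendar invite in some valid order, so the calendar invite can sit as late as position 11 − 2 = 9.

9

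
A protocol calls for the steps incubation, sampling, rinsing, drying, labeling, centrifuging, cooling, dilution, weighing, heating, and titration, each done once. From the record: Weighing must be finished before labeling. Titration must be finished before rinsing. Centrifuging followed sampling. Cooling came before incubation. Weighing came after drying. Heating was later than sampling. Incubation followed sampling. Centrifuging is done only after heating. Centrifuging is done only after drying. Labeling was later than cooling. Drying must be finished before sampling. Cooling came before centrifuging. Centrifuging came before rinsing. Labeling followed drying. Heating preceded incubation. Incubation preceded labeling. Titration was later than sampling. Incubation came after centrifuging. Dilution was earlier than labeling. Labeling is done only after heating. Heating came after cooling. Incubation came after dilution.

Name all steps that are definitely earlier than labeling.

Directly stated before labeling: cooling, dilution, drying, heating, incubation, and weighing.
Centrifuging reaches labeling via centrifuging → incubation → labeling.
Sampling reaches labeling via sampling → incubation → labeling.
No chain forces rinsing (or any of the others) ahead of labeling.

centrifuging, cooling, dilution, drying, heating, incubation, sampling, weighing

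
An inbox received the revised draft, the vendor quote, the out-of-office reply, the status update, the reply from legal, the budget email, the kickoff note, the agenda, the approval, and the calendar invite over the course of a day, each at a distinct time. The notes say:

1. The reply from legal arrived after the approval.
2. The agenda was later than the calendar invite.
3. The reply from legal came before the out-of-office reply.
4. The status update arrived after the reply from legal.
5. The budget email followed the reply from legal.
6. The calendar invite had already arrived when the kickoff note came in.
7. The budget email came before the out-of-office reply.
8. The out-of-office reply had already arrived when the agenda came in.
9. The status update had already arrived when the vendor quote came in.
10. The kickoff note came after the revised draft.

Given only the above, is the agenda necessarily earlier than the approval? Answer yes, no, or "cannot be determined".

no

Tracing the constraints gives the approval → the reply from legal → the out-of-office reply → the agenda, so the approval must come before the agenda.
That means the agenda cannot be before the approval.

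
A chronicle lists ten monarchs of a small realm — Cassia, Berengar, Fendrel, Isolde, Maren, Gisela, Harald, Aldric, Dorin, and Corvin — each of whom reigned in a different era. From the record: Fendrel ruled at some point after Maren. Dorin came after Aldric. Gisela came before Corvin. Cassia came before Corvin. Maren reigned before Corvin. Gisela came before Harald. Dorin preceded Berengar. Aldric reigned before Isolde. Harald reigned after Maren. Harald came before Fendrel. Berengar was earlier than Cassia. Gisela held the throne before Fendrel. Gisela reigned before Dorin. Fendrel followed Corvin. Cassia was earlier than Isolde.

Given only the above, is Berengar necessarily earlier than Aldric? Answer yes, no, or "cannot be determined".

Tracing the constraints gives Aldric → Dorin → Berengar, so Aldric must come before Berengar.
That means Berengar cannot be before Aldric.

no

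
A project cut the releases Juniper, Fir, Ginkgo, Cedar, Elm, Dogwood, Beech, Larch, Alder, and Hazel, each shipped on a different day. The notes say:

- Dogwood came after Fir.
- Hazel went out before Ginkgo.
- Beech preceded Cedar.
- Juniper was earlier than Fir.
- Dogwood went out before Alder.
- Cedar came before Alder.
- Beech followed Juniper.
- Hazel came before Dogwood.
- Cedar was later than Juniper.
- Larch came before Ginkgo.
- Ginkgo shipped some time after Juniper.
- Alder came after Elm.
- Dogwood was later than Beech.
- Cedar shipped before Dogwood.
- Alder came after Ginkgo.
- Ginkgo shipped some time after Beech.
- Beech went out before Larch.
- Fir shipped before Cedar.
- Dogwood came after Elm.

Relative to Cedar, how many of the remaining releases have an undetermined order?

Forced before Cedar: Beech, Fir, and Juniper; forced after Cedar: Alder and Dogwood.
That leaves Elm, Ginkgo, Hazel, and Larch with no forced order relative to Cedar — 4.

4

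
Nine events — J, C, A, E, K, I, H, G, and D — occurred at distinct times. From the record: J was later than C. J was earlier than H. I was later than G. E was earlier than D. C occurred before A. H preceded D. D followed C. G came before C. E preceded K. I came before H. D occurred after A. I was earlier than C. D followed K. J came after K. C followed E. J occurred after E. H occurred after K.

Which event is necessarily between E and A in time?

C

Tracing the constraints gives E → C → A, so C sits after E and before A.
No other event is forced both after E and before A.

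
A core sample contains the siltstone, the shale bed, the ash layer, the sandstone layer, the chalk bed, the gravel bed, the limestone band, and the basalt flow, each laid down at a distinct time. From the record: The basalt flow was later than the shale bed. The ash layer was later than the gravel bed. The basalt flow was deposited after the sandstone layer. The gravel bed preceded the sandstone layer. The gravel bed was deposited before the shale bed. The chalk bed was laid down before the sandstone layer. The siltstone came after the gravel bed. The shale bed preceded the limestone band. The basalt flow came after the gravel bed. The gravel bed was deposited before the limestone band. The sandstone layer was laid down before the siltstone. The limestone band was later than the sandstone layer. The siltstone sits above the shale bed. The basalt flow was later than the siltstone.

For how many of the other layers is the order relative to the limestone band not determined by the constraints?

3

Forced before the limestone band: the chalk bed, the gravel bed, the sandstone layer, and the shale bed.
That leaves the ash layer, the basalt flow, and the siltstone with no forced order relative to the limestone band — 3.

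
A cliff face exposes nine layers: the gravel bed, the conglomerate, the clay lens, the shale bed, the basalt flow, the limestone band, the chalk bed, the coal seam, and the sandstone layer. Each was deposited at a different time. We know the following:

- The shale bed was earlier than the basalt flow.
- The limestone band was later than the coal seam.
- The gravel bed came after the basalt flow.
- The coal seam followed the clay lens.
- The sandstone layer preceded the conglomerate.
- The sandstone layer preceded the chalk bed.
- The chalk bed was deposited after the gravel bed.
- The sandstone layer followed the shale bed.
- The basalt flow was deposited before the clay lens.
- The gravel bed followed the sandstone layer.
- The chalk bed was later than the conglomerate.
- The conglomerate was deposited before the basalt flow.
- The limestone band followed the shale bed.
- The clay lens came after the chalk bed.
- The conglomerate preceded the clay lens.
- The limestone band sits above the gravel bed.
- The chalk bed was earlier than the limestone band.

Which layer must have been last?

the limestone band

Every other layer has a chain of constraints placing it before the limestone band, so the limestone band is last.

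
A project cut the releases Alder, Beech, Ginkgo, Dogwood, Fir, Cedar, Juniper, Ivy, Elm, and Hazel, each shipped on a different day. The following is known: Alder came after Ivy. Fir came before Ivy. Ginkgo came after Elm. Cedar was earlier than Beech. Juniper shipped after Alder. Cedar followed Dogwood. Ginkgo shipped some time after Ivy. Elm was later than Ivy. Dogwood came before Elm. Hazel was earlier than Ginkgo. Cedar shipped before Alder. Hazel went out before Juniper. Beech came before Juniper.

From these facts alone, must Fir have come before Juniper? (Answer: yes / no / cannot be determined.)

yes

Chain the constraints: Fir → Ivy → Alder → Juniper. Each link is directly stated, so Fir comes before Juniper.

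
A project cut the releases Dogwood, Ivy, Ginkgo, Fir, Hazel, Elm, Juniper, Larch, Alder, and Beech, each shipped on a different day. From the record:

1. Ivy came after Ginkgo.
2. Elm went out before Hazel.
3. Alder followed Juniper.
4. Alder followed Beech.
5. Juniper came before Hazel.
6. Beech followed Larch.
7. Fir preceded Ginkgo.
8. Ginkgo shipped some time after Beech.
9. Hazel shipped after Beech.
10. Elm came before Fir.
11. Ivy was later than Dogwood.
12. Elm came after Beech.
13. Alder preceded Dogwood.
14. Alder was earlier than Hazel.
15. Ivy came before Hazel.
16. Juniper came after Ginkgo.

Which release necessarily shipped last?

Every other release has a chain of constraints placing it before Hazel, so Hazel is last.

Hazel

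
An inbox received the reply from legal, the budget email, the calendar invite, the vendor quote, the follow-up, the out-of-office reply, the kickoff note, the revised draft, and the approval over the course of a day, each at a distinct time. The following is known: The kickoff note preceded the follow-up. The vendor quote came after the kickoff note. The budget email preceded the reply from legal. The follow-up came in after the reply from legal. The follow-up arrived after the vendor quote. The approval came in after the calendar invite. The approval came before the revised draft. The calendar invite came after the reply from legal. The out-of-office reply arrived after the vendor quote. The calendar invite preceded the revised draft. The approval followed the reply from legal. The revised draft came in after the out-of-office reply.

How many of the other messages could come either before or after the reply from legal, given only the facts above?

Forced before the reply from legal: the budget email; forced after the reply from legal: the approval, the calendar invite, the follow-up, and the revised draft.
That leaves the kickoff note, the out-of-office reply, and the vendor quote with no forced order relative to the reply from legal — 3.

3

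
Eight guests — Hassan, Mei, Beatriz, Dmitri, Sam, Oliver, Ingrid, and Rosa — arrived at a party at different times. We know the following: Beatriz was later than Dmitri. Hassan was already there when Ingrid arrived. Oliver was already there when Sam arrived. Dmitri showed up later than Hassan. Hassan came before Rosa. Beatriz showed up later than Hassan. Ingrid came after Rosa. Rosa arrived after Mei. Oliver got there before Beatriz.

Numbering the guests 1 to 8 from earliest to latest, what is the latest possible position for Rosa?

7

Rosa must come before Ingrid — 1 guest forced after them.
Everything else can be placed before Rosa in some valid order, so Rosa can sit as late as position 8 − 1 = 7.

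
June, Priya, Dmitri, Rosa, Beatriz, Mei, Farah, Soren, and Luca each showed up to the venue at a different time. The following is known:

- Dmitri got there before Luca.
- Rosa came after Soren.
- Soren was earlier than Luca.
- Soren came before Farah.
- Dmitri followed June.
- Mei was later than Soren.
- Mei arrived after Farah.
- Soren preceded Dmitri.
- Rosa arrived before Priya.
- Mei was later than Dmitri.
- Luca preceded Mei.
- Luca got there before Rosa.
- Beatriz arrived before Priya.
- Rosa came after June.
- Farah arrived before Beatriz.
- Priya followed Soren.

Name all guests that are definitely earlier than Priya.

Beatriz, Dmitri, Farah, June, Luca, Rosa, Soren

Directly stated before Priya: Beatriz, Rosa, and Soren.
Dmitri reaches Priya via Dmitri → Luca → Rosa → Priya.
Farah reaches Priya via Farah → Beatriz → Priya.
June reaches Priya via June → Rosa → Priya.
Likewise Luca reaches Priya by chaining the stated constraints.
No chain forces Mei ahead of Priya.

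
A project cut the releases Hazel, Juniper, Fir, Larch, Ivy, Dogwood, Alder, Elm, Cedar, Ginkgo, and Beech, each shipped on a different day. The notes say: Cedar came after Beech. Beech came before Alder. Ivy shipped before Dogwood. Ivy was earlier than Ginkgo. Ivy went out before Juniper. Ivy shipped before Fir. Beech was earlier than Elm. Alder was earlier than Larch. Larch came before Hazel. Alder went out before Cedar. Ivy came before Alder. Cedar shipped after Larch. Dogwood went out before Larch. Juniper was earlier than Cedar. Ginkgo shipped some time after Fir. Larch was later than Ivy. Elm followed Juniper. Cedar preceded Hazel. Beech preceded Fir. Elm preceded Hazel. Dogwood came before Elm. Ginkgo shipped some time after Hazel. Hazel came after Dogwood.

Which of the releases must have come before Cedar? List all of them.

Directly stated before Cedar: Alder, Beech, Juniper, and Larch.
Dogwood reaches Cedar via Dogwood → Larch → Cedar.
Ivy reaches Cedar via Ivy → Alder → Cedar.

Alder, Beech, Dogwood, Ivy, Juniper, Larch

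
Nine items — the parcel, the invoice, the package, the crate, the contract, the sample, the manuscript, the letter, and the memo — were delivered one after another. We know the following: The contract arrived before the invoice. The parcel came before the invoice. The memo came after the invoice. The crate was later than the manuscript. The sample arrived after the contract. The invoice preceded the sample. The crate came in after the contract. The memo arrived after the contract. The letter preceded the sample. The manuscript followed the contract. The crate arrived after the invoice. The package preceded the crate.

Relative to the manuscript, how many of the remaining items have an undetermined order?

6

Forced before the manuscript: the contract; forced after the manuscript: the crate.
That leaves the invoice, the letter, the memo, the package, the parcel, and the sample with no forced order relative to the manuscript — 6.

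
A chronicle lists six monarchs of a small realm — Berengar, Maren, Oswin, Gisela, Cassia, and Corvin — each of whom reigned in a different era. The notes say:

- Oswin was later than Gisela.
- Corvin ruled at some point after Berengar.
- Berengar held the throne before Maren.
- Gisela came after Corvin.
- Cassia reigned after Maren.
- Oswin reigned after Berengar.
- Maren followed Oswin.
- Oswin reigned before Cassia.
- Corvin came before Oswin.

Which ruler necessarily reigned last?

Cassia

Every other ruler has a chain of constraints placing them before Cassia, so Cassia is last.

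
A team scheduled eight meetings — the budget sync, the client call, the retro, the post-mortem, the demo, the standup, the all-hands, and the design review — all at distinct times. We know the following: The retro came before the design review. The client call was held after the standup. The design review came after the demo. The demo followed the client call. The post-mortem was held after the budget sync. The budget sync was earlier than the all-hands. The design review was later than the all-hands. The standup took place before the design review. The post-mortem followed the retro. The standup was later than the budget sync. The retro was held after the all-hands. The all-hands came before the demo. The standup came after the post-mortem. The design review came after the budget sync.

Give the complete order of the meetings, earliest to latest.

The constraints fix every adjacent pair, so only one ordering works:
the budget sync → the all-hands → the retro → the post-mortem → the standup → the client call → the demo → the design review.

the budget sync, the all-hands, the retro, the post-mortem, the standup, the client call, the demo, the design review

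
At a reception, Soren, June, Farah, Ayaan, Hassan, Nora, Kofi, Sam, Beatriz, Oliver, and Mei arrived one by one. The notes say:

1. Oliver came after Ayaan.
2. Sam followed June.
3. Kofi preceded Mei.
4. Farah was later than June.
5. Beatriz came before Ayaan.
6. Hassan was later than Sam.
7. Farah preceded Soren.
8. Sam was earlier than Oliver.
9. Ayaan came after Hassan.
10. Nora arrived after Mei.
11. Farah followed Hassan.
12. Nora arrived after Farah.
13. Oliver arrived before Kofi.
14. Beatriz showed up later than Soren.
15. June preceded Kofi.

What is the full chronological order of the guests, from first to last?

The constraints fix every adjacent pair, so only one ordering works:
June → Sam → Hassan → Farah → Soren → Beatriz → Ayaan → Oliver → Kofi → Mei → Nora.

June, Sam, Hassan, Farah, Soren, Beatriz, Ayaan, Oliver, Kofi, Mei, Nora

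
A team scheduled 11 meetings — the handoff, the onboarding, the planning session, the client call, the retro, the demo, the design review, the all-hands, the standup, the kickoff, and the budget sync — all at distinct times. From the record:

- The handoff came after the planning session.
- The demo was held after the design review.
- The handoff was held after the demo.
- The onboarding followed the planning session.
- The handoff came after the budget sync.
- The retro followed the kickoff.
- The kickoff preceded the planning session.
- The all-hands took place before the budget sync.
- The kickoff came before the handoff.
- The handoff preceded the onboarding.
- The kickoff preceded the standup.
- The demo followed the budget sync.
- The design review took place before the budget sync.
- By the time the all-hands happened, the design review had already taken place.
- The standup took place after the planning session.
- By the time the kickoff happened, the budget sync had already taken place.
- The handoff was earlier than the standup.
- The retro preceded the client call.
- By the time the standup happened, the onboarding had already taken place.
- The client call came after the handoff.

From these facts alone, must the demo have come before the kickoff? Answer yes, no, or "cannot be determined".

cannot be determined

No chain of stated constraints runs from the demo to the kickoff, and none runs from the kickoff to the demo either.
So the relative order of the demo and the kickoff is not fixed by the given facts.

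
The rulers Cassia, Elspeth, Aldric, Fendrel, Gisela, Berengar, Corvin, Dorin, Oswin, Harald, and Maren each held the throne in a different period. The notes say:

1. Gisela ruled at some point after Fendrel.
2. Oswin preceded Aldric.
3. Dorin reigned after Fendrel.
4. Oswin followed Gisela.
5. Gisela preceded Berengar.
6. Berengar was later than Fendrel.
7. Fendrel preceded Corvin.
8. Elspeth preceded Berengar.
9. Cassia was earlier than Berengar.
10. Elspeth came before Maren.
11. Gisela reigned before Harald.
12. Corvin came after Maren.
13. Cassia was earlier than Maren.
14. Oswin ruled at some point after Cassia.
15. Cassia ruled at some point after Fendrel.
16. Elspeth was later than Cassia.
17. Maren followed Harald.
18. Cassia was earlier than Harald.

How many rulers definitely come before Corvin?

Directly stated before Corvin: Fendrel and Maren.
Cassia reaches Corvin via Cassia → Maren → Corvin.
Elspeth reaches Corvin via Elspeth → Maren → Corvin.
Gisela reaches Corvin via Gisela → Harald → Maren → Corvin.
Likewise Harald reaches Corvin by chaining the stated constraints.
No chain forces Oswin (or any of the others) ahead of Corvin.
That's Cassia, Elspeth, Fendrel, Gisela, Harald, and Maren — 6 in all.

6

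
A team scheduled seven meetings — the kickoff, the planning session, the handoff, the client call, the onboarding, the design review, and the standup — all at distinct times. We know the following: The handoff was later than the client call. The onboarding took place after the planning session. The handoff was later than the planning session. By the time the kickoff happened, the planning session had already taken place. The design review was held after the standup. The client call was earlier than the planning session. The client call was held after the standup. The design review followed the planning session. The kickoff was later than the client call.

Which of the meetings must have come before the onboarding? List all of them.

the client call, the planning session, the standup

Directly stated before the onboarding: the planning session.
The client call reaches the onboarding via the client call → the planning session → the onboarding.
The standup reaches the onboarding via the standup → the client call → the planning session → the onboarding.
No chain forces the handoff (or any of the others) ahead of the onboarding.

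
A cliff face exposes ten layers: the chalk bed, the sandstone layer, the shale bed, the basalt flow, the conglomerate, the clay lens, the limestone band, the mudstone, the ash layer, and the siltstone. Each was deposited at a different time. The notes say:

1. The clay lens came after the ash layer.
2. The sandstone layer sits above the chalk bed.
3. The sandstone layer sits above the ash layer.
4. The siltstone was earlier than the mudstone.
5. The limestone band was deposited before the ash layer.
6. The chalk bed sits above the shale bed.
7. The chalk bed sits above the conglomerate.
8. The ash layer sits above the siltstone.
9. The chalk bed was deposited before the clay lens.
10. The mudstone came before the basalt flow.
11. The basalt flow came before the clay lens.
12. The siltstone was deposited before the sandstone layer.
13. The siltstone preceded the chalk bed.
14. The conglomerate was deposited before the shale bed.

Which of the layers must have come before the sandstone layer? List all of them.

Directly stated before the sandstone layer: the ash layer, the chalk bed, and the siltstone.
The conglomerate reaches the sandstone layer via the conglomerate → the chalk bed → the sandstone layer.
The limestone band reaches the sandstone layer via the limestone band → the ash layer → the sandstone layer.
The shale bed reaches the sandstone layer via the shale bed → the chalk bed → the sandstone layer.
No chain forces the mudstone (or any of the others) ahead of the sandstone layer.

the ash layer, the chalk bed, the conglomerate, the limestone band, the shale bed, the siltstone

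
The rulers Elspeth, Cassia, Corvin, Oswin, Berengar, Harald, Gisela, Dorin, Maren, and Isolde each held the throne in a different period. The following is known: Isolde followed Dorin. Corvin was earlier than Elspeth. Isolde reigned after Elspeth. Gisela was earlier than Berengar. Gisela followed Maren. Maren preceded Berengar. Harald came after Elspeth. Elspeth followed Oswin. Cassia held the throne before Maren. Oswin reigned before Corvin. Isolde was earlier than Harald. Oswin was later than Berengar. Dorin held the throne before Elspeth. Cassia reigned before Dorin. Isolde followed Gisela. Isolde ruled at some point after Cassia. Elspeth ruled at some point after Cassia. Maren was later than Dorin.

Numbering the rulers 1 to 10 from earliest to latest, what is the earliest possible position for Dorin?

Cassia must come before Dorin — 1 forced predecessor.
Nothing else is forced ahead of Dorin, so their earliest slot is position 1 + 1 = 2.

2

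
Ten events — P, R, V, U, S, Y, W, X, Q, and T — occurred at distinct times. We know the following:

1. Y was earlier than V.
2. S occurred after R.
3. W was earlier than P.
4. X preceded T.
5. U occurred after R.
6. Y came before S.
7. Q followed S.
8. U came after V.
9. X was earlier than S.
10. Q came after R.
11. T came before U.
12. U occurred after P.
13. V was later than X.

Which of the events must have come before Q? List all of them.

Directly stated before Q: R and S.
X reaches Q via X → S → Q.
Y reaches Q via Y → S → Q.

R, S, X, Y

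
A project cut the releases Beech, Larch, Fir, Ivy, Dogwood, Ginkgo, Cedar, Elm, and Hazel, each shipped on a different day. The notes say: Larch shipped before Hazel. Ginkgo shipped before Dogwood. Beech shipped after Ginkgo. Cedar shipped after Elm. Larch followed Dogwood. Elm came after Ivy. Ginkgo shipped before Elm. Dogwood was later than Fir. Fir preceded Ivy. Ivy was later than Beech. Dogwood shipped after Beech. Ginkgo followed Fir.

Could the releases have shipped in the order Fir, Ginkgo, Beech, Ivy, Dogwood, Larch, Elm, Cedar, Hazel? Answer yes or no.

yes

Check each stated constraint against the proposed order — e.g. Fir is ahead of Dogwood; Ginkgo is ahead of Elm. Every pair is in the required order; nothing is violated.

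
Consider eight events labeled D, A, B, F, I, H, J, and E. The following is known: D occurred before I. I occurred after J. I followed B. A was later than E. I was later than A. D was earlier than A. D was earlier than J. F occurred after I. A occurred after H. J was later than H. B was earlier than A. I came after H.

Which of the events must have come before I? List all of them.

Directly stated before I: A, B, D, H, and J.
E reaches I via E → A → I.
No chain forces F ahead of I.

A, B, D, E, H, J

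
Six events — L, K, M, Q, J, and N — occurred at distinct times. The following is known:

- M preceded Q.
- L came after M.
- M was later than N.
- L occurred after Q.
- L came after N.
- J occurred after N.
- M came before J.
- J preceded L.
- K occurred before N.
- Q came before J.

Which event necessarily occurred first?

K has a chain of constraints placing it before every other event, so K must be first.

K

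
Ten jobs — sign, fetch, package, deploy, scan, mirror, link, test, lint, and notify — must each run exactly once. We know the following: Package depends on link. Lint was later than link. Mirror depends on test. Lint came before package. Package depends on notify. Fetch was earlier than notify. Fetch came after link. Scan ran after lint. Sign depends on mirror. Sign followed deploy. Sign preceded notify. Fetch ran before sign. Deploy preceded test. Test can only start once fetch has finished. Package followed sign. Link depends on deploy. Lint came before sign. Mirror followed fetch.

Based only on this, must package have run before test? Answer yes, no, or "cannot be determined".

no

Tracing the constraints gives test → mirror → sign → package, so test must come before package.
That means package cannot be before test.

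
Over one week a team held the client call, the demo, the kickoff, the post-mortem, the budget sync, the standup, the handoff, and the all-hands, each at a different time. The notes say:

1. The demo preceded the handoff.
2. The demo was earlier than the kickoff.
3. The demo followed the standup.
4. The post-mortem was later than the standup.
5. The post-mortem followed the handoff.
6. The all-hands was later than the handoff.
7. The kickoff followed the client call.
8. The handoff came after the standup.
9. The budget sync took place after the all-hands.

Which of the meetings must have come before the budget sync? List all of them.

the all-hands, the demo, the handoff, the standup

Directly stated before the budget sync: the all-hands.
The demo reaches the budget sync via the demo → the handoff → the all-hands → the budget sync.
The handoff reaches the budget sync via the handoff → the all-hands → the budget sync.
The standup reaches the budget sync via the standup → the handoff → the all-hands → the budget sync.
No chain forces the kickoff (or any of the others) ahead of the budget sync.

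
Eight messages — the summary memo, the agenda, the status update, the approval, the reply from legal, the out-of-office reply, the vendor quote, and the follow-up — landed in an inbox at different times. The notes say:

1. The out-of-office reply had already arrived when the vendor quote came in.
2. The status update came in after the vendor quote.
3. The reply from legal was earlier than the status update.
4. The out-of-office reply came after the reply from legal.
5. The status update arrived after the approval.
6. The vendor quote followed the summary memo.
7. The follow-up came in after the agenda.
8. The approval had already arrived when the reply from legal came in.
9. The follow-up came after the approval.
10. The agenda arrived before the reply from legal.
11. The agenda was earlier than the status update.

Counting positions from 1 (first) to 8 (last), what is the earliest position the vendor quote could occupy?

The agenda, the approval, the out-of-office reply, the reply from legal, and the summary memo must all come before the vendor quote — 5 forced predecessors.
Nothing else is forced ahead of the vendor quote, so its earliest slot is position 5 + 1 = 6.

6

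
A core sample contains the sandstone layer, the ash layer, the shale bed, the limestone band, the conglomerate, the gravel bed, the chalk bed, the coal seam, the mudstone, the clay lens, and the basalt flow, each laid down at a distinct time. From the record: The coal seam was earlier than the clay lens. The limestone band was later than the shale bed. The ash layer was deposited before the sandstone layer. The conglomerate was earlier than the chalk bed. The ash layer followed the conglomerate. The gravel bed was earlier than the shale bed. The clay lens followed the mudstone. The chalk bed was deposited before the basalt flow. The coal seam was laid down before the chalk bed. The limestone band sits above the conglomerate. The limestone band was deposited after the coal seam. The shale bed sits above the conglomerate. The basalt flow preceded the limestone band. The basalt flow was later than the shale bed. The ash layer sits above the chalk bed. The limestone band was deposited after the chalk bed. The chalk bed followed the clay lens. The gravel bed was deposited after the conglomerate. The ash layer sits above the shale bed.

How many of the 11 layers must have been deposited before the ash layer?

Directly stated before the ash layer: the chalk bed, the conglomerate, and the shale bed.
The clay lens reaches the ash layer via the clay lens → the chalk bed → the ash layer.
The coal seam reaches the ash layer via the coal seam → the chalk bed → the ash layer.
The gravel bed reaches the ash layer via the gravel bed → the shale bed → the ash layer.
Likewise the mudstone reaches the ash layer by chaining the stated constraints.
That's the chalk bed, the clay lens, the coal seam, the conglomerate, the gravel bed, the mudstone, and the shale bed — 7 in all.

7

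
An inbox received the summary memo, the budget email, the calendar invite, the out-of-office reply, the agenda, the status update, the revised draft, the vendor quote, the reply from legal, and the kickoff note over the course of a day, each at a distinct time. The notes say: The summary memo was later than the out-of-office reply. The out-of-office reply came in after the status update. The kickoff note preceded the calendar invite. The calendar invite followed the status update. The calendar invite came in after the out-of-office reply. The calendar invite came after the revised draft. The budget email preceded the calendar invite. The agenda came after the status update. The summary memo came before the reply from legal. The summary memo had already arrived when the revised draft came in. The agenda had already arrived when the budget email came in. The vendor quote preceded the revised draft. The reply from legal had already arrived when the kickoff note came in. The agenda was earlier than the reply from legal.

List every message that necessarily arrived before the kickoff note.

the agenda, the out-of-office reply, the reply from legal, the status update, the summary memo

Directly stated before the kickoff note: the reply from legal.
The agenda reaches the kickoff note via the agenda → the reply from legal → the kickoff note.
The out-of-office reply reaches the kickoff note via the out-of-office reply → the summary memo → the reply from legal → the kickoff note.
The status update reaches the kickoff note via the status update → the agenda → the reply from legal → the kickoff note.
Likewise the summary memo reaches the kickoff note by chaining the stated constraints.
No chain forces the budget email (or any of the others) ahead of the kickoff note.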